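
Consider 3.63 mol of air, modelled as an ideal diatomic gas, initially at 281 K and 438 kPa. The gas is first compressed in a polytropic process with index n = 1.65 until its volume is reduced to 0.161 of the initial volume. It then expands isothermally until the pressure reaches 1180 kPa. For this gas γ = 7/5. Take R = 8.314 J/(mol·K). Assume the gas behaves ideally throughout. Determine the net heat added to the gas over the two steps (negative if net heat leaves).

V₁ = nRT₁/P₁ = 3.63×8.314×281/438 = 19.4 L.
Step 1 — Polytropic n=1.65: T₂ = T₁(V₁/V₂)^(n−1) = 281×(6.21)^0.65 = 921 K; P₂ = P₁(V₁/V₂)^n = 8920 kPa.
W = (P₁V₁−P₂V₂)/(n−1) = (438×19.4−8920×3.12)/0.65 = -29700 J.
ΔU = nCvΔT = 3.63×20.8×(921−281) = 48300 J.
Q = ΔU + W = 18600 J.
State after step 1: P = 8920 kPa, V = 3.12 L, T = 921 K.
Step 2 — Isothermal: T stays 921 K; PV = const ⇒ V₂ = 23.6 L, P₂ = 1180 kPa.
ΔU = 0 (ideal gas, T constant).
W = nRT ln(V₂/V₁) = 3.63×8.314×921×ln(7.56) = 56200 J.
Q = ΔU + W = 56200 J.
Net over both steps: W = 26500 J, Q = 74800 J, ΔU = 48300 J.

74800 J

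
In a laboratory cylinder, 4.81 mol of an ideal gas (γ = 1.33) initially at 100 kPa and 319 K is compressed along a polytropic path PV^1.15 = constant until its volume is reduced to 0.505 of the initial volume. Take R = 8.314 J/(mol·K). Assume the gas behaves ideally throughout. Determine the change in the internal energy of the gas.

4170 J

V₁ = nRT₁/P₁ = 4.81×8.314×319/100 = 128 L.
Polytropic n=1.15: T₂ = T₁(V₁/V₂)^(n−1) = 319×(1.98)^0.15 = 353 K; P₂ = P₁(V₁/V₂)^n = 219 kPa.
For an ideal gas ΔU = nCvΔT with Cv = R/(γ−1) = 25.2 J/(mol·K).
ΔU = 4.81×25.2×(353−319) = 4170 J.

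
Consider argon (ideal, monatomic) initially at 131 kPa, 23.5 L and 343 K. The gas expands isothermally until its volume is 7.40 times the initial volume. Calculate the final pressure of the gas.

Isothermal: T stays 343 K; PV = const ⇒ V₂ = 174 L, P₂ = 17.7 kPa.

17.7 kPa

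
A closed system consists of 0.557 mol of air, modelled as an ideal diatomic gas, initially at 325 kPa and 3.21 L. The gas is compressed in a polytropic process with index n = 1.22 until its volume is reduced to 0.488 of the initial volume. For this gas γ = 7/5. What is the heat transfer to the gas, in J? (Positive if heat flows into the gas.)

T₁ = P₁V₁/(nR) = 325×3.21/(0.557×8.314) = 225 K.
Polytropic n=1.22: T₂ = T₁(V₁/V₂)^(n−1) = 225×(2.05)^0.22 = 264 K; P₂ = P₁(V₁/V₂)^n = 780 kPa.
W = (P₁V₁−P₂V₂)/(n−1) = (325×3.21−780×1.57)/0.22 = -811 J.
ΔU = nCvΔT = 0.557×20.8×(264−225) = 446 J.
Q = ΔU + W = -365 J.

-365 J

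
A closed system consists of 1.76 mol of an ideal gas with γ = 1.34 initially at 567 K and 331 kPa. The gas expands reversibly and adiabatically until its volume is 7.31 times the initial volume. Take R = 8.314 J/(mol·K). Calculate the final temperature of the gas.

288 K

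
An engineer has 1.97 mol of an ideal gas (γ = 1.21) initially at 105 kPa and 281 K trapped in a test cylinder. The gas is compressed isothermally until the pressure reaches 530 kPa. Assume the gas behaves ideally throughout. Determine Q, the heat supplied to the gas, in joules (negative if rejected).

-7450 J

V₁ = nRT₁/P₁ = 1.97×8.314×281/105 = 43.8 L.
Isothermal: T stays 281 K; PV = const ⇒ V₂ = 8.68 L, P₂ = 530 kPa.
ΔU = 0 (ideal gas, T constant).
W = nRT ln(V₂/V₁) = 1.97×8.314×281×ln(0.198) = -7450 J.
Q = ΔU + W = -7450 J.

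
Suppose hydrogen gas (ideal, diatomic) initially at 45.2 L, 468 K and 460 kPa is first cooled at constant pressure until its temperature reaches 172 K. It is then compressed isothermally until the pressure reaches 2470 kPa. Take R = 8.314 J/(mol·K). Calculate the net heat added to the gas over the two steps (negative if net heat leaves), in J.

n = P₁V₁/(RT₁) = 460×45.2/(8.314×468) = 5.34 mol.
Step 1 — Isobaric: P stays 460 kPa; V/T = const ⇒ T₂ = 172 K, V₂ = 16.6 L.
W = PΔV = 460×(16.6−45.2) kPa·L = -13200 J.
ΔU = nCvΔT = 5.34×20.8×(172−468) = -32900 J.
Q = ΔU + W = nCpΔT = -46000 J.
State after step 1: P = 460 kPa, V = 16.6 L, T = 172 K.
Step 2 — Isothermal: T stays 172 K; PV = const ⇒ V₂ = 3.09 L, P₂ = 2470 kPa.
ΔU = 0 (ideal gas, T constant).
W = nRT ln(V₂/V₁) = 5.34×8.314×172×ln(0.186) = -12800 J.
Q = ΔU + W = -12800 J.
Net over both steps: W = -26000 J, Q = -58900 J, ΔU = -32900 J.

-58900 J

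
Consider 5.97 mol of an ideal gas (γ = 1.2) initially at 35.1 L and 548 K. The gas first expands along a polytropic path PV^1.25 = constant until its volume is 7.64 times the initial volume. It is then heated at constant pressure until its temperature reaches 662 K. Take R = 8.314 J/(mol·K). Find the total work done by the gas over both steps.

P₁ = nRT₁/V₁ = 5.97×8.314×548/35.1 = 775 kPa.
Step 1 — Polytropic n=1.25: T₂ = T₁(V₁/V₂)^(n−1) = 548×(0.131)^0.25 = 330 K; P₂ = P₁(V₁/V₂)^n = 61.0 kPa.
W = (P₁V₁−P₂V₂)/(n−1) = (775×35.1−61.0×268)/0.25 = 43400 J.
ΔU = nCvΔT = 5.97×41.6×(330−548) = -54200 J.
Q = ΔU + W = -10800 J.
State after step 1: P = 61.0 kPa, V = 268 L, T = 330 K.
Step 2 — Isobaric: P stays 61.0 kPa; V/T = const ⇒ T₂ = 662 K, V₂ = 539 L.
W = PΔV = 61.0×(539−268) kPa·L = 16500 J.
ΔU = nCvΔT = 5.97×41.6×(662−330) = 82500 J.
Q = ΔU + W = nCpΔT = 99000 J.
Net over both steps: W = 59900 J, Q = 88100 J, ΔU = 28300 J.

59900 J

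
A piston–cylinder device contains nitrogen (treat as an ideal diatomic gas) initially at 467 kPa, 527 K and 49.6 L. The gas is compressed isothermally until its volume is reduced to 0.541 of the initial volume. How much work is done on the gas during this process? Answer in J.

14200 J

n = P₁V₁/(RT₁) = 467×49.6/(8.314×527) = 5.29 mol.
Isothermal: T stays 527 K; PV = const ⇒ V₂ = 26.8 L, P₂ = 863 kPa.
W = nRT ln(V₂/V₁) = 5.29×8.314×527×ln(0.541) = -14200 J.
Work done on the gas = −W_by = 14200 J.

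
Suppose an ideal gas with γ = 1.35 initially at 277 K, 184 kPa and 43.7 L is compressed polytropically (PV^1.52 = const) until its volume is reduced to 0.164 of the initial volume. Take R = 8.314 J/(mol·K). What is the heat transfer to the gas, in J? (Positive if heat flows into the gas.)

11700 J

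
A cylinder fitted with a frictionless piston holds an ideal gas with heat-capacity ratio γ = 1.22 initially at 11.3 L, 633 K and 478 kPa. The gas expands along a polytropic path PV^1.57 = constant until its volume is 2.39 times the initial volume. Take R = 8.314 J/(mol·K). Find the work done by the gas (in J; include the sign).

3710 J

n = P₁V₁/(RT₁) = 478×11.3/(8.314×633) = 1.03 mol.
Polytropic n=1.57: T₂ = T₁(V₁/V₂)^(n−1) = 633×(0.418)^0.57 = 385 K; P₂ = P₁(V₁/V₂)^n = 122 kPa.
W = (P₁V₁−P₂V₂)/(n−1) = (478×11.3−122×27.0)/0.57 = 3710 J.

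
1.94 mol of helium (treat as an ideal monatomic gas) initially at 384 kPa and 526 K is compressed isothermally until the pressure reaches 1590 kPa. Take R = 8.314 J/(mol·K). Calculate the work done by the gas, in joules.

V₁ = nRT₁/P₁ = 1.94×8.314×526/384 = 22.1 L.
Isothermal: T stays 526 K; PV = const ⇒ V₂ = 5.34 L, P₂ = 1590 kPa.
W = nRT ln(V₂/V₁) = 1.94×8.314×526×ln(0.242) = -12100 J.

-12100 J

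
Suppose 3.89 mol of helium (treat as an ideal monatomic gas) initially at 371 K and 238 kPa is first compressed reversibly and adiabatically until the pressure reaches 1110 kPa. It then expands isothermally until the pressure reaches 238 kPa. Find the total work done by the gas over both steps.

V₁ = nRT₁/P₁ = 3.89×8.314×371/238 = 50.4 L.
Step 1 — Adiabatic: T₂/T₁ = (P₂/P₁)^((γ−1)/γ) ⇒ T₂ = 371×(4.66)^0.400 = 687 K; V₂ = 20.0 L.
ΔU = nCvΔT = 3.89×12.5×(687−371) = 15300 J.
Q = 0 for an adiabatic process, so W = −ΔU = -15300 J.
State after step 1: P = 1110 kPa, V = 20.0 L, T = 687 K.
Step 2 — Isothermal: T stays 687 K; PV = const ⇒ V₂ = 93.3 L, P₂ = 238 kPa.
ΔU = 0 (ideal gas, T constant).
W = nRT ln(V₂/V₁) = 3.89×8.314×687×ln(4.66) = 34200 J.
Q = ΔU + W = 34200 J.
Net over both steps: W = 18900 J, Q = 34200 J, ΔU = 15300 J.

18900 J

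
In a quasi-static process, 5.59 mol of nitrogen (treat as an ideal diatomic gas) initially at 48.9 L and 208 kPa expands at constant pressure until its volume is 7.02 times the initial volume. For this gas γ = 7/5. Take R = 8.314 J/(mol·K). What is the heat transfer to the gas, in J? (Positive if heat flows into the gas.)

214000 J

T₁ = P₁V₁/(nR) = 208×48.9/(5.59×8.314) = 219 K.
Isobaric: P stays 208 kPa; V/T = const ⇒ T₂ = 1540 K, V₂ = 343 L.
W = PΔV = 208×(343−48.9) kPa·L = 61200 J.
ΔU = nCvΔT = 5.59×20.8×(1540−219) = 153000 J.
Q = ΔU + W = nCpΔT = 214000 J.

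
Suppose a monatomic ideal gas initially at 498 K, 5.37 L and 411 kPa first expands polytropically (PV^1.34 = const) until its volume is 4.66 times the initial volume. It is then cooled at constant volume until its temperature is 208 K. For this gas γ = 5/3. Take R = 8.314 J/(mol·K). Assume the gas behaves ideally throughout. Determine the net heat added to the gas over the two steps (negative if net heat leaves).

n = P₁V₁/(RT₁) = 411×5.37/(8.314×498) = 0.533 mol.
Step 1 — Polytropic n=1.34: T₂ = T₁(V₁/V₂)^(n−1) = 498×(0.215)^0.34 = 295 K; P₂ = P₁(V₁/V₂)^n = 52.3 kPa.
W = (P₁V₁−P₂V₂)/(n−1) = (411×5.37−52.3×25.0)/0.34 = 2640 J.
ΔU = nCvΔT = 0.533×12.5×(295−498) = -1350 J.
Q = ΔU + W = 1300 J.
State after step 1: P = 52.3 kPa, V = 25.0 L, T = 295 K.
Step 2 — Isochoric: V stays 25.0 L; P/T = const ⇒ T₂ = 208 K, P₂ = 36.8 kPa.
W = 0 (no volume change).
ΔU = nCvΔT = 0.533×12.5×(208−295) = -579 J.
Q = ΔU = -579 J.
Net over both steps: W = 2640 J, Q = 717 J, ΔU = -1930 J.

717 J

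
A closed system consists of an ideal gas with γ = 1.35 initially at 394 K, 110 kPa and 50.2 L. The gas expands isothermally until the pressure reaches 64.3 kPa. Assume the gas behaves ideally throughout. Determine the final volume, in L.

Isothermal: T stays 394 K; PV = const ⇒ V₂ = 85.9 L, P₂ = 64.3 kPa.

85.9 L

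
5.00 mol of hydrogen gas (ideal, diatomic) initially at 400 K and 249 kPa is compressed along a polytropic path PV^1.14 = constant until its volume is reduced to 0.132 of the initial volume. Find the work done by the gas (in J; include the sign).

-38900 J

V₁ = nRT₁/P₁ = 5.00×8.314×400/249 = 66.8 L.
Polytropic n=1.14: T₂ = T₁(V₁/V₂)^(n−1) = 400×(7.58)^0.14 = 531 K; P₂ = P₁(V₁/V₂)^n = 2500 kPa.
W = (P₁V₁−P₂V₂)/(n−1) = (249×66.8−2500×8.81)/0.14 = -38900 J.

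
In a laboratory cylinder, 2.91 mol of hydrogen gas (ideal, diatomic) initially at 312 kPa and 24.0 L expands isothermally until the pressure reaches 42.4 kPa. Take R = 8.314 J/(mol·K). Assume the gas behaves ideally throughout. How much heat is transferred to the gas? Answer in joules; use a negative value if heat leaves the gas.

T₁ = P₁V₁/(nR) = 312×24.0/(2.91×8.314) = 310 K.
Isothermal: T stays 310 K; PV = const ⇒ V₂ = 177 L, P₂ = 42.4 kPa.
ΔU = 0 (ideal gas, T constant).
W = nRT ln(V₂/V₁) = 2.91×8.314×310×ln(7.36) = 14900 J.
Q = ΔU + W = 14900 J.

14900 J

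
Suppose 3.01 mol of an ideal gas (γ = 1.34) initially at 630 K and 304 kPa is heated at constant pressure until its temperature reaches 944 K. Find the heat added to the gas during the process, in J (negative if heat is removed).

31000 J

V₁ = nRT₁/P₁ = 3.01×8.314×630/304 = 51.9 L.
Isobaric: P stays 304 kPa; V/T = const ⇒ T₂ = 944 K, V₂ = 77.7 L.
W = PΔV = 304×(77.7−51.9) kPa·L = 7860 J.
ΔU = nCvΔT = 3.01×24.5×(944−630) = 23100 J.
Q = ΔU + W = nCpΔT = 31000 J.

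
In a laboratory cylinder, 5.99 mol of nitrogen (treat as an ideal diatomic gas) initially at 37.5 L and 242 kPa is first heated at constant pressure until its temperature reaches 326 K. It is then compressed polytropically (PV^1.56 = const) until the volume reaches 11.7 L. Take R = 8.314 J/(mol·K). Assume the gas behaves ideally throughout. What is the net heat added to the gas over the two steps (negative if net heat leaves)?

T₁ = P₁V₁/(nR) = 242×37.5/(5.99×8.314) = 182 K.
Step 1 — Isobaric: P stays 242 kPa; V/T = const ⇒ T₂ = 326 K, V₂ = 67.1 L.
W = PΔV = 242×(67.1−37.5) kPa·L = 7160 J.
ΔU = nCvΔT = 5.99×20.8×(326−182) = 17900 J.
Q = ΔU + W = nCpΔT = 25100 J.
State after step 1: P = 242 kPa, V = 67.1 L, T = 326 K.
Step 2 — Polytropic n=1.56: T₂ = T₁(V₁/V₂)^(n−1) = 326×(5.73)^0.56 = 867 K; P₂ = P₁(V₁/V₂)^n = 3690 kPa.
W = (P₁V₁−P₂V₂)/(n−1) = (242×67.1−3690×11.7)/0.56 = -48100 J.
ΔU = nCvΔT = 5.99×20.8×(867−326) = 67300 J.
Q = ΔU + W = 19200 J.
Net over both steps: W = -40900 J, Q = 44300 J, ΔU = 85200 J.

44300 J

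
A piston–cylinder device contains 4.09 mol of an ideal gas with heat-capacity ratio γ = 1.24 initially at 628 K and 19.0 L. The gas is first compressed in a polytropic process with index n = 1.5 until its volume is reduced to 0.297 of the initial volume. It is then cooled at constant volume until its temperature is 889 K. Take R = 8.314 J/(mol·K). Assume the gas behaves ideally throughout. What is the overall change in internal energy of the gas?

37000 J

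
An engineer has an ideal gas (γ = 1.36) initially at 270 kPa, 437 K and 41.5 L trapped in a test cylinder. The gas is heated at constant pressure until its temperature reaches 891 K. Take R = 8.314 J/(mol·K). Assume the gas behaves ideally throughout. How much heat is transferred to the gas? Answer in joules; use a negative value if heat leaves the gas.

44000 J

n = P₁V₁/(RT₁) = 270×41.5/(8.314×437) = 3.08 mol.
Isobaric: P stays 270 kPa; V/T = const ⇒ T₂ = 891 K, V₂ = 84.6 L.
W = PΔV = 270×(84.6−41.5) kPa·L = 11600 J.
ΔU = nCvΔT = 3.08×23.1×(891−437) = 32300 J.
Q = ΔU + W = nCpΔT = 44000 J.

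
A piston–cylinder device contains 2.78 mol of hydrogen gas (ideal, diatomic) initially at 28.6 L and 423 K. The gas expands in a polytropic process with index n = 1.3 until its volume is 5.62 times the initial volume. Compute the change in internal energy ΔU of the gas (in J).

-9880 J

P₁ = nRT₁/V₁ = 2.78×8.314×423/28.6 = 342 kPa.
Polytropic n=1.3: T₂ = T₁(V₁/V₂)^(n−1) = 423×(0.178)^0.30 = 252 K; P₂ = P₁(V₁/V₂)^n = 36.2 kPa.
For an ideal gas ΔU = nCvΔT with Cv = (5/2)R = 20.8 J/(mol·K).
ΔU = 2.78×20.8×(252−423) = -9880 J.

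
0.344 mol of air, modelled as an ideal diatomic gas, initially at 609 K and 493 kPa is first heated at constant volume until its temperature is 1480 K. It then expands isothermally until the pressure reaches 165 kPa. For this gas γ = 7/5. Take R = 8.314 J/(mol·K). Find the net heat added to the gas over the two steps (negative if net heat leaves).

14600 J

V₁ = nRT₁/P₁ = 0.344×8.314×609/493 = 3.53 L.
Step 1 — Isochoric: V stays 3.53 L; P/T = const ⇒ T₂ = 1480 K, P₂ = 1200 kPa.
W = 0 (no volume change).
ΔU = nCvΔT = 0.344×20.8×(1480−609) = 6230 J.
Q = ΔU = 6230 J.
State after step 1: P = 1200 kPa, V = 3.53 L, T = 1480 K.
Step 2 — Isothermal: T stays 1480 K; PV = const ⇒ V₂ = 25.7 L, P₂ = 165 kPa.
ΔU = 0 (ideal gas, T constant).
W = nRT ln(V₂/V₁) = 0.344×8.314×1480×ln(7.26) = 8390 J.
Q = ΔU + W = 8390 J.
Net over both steps: W = 8390 J, Q = 14600 J, ΔU = 6230 J.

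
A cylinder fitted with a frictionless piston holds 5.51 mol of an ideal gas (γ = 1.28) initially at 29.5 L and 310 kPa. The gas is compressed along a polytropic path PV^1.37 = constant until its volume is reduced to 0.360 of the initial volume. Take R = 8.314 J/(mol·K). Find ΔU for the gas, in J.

15000 J

T₁ = P₁V₁/(nR) = 310×29.5/(5.51×8.314) = 200 K.
Polytropic n=1.37: T₂ = T₁(V₁/V₂)^(n−1) = 200×(2.78)^0.37 = 291 K; P₂ = P₁(V₁/V₂)^n = 1260 kPa.
For an ideal gas ΔU = nCvΔT with Cv = R/(γ−1) = 29.7 J/(mol·K).
ΔU = 5.51×29.7×(291−200) = 15000 J.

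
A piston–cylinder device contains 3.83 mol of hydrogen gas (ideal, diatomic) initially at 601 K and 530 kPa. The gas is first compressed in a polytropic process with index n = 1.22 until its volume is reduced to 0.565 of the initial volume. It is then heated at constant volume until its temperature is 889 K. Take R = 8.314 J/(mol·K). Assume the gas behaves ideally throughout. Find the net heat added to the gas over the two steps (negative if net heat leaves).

V₁ = nRT₁/P₁ = 3.83×8.314×601/530 = 36.1 L.
Step 1 — Polytropic n=1.22: T₂ = T₁(V₁/V₂)^(n−1) = 601×(1.77)^0.22 = 681 K; P₂ = P₁(V₁/V₂)^n = 1060 kPa.
W = (P₁V₁−P₂V₂)/(n−1) = (530×36.1−1060×20.4)/0.22 = -11600 J.
ΔU = nCvΔT = 3.83×20.8×(681−601) = 6400 J.
Q = ΔU + W = -5240 J.
State after step 1: P = 1060 kPa, V = 20.4 L, T = 681 K.
Step 2 — Isochoric: V stays 20.4 L; P/T = const ⇒ T₂ = 889 K, P₂ = 1390 kPa.
W = 0 (no volume change).
ΔU = nCvΔT = 3.83×20.8×(889−681) = 16500 J.
Q = ΔU = 16500 J.
Net over both steps: W = -11600 J, Q = 11300 J, ΔU = 22900 J.

11300 J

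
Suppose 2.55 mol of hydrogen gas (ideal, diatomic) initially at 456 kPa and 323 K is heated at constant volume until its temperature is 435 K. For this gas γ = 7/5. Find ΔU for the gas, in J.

5940 J

V₁ = nRT₁/P₁ = 2.55×8.314×323/456 = 15.0 L.
Isochoric: V stays 15.0 L; P/T = const ⇒ T₂ = 435 K, P₂ = 614 kPa.
For an ideal gas ΔU = nCvΔT with Cv = (5/2)R = 20.8 J/(mol·K).
ΔU = 2.55×20.8×(435−323) = 5940 J.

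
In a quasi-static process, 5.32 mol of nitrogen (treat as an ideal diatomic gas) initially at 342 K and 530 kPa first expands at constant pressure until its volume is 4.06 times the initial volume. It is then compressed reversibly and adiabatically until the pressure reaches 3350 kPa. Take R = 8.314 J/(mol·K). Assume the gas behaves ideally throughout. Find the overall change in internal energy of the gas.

222000 J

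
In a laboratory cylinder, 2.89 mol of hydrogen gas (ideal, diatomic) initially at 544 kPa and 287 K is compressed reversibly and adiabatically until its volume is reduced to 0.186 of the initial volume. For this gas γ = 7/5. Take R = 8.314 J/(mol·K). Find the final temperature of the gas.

V₁ = nRT₁/P₁ = 2.89×8.314×287/544 = 12.7 L.
Adiabatic: TV^(γ−1) = const ⇒ T₂ = 287×(5.38)^0.400 = 562 K; PV^γ = const ⇒ P₂ = 5730 kPa.

562 K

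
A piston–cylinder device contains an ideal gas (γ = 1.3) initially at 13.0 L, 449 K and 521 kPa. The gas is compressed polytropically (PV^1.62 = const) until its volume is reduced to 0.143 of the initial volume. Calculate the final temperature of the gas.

1500 K

Polytropic n=1.62: T₂ = T₁(V₁/V₂)^(n−1) = 449×(6.99)^0.62 = 1500 K; P₂ = P₁(V₁/V₂)^n = 12200 kPa.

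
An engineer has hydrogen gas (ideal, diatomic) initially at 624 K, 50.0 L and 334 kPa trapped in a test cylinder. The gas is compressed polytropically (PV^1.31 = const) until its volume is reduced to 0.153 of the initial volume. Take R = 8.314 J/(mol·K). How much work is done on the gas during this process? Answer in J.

n = P₁V₁/(RT₁) = 334×50.0/(8.314×624) = 3.22 mol.
Polytropic n=1.31: T₂ = T₁(V₁/V₂)^(n−1) = 624×(6.54)^0.31 = 1120 K; P₂ = P₁(V₁/V₂)^n = 3910 kPa.
W = (P₁V₁−P₂V₂)/(n−1) = (334×50.0−3910×7.65)/0.31 = -42500 J.
Work done on the gas = −W_by = 42500 J.

42500 J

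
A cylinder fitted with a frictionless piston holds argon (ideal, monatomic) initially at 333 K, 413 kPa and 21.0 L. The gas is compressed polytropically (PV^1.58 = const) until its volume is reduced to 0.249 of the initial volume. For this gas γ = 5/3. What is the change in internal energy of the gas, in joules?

16100 J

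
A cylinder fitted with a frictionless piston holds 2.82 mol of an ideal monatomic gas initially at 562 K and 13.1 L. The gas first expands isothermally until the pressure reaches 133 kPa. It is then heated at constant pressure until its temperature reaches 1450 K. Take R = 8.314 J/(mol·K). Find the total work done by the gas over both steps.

P₁ = nRT₁/V₁ = 2.82×8.314×562/13.1 = 1010 kPa.
Step 1 — Isothermal: T stays 562 K; PV = const ⇒ V₂ = 99.1 L, P₂ = 133 kPa.
ΔU = 0 (ideal gas, T constant).
W = nRT ln(V₂/V₁) = 2.82×8.314×562×ln(7.56) = 26700 J.
Q = ΔU + W = 26700 J.
State after step 1: P = 133 kPa, V = 99.1 L, T = 562 K.
Step 2 — Isobaric: P stays 133 kPa; V/T = const ⇒ T₂ = 1450 K, V₂ = 256 L.
W = PΔV = 133×(256−99.1) kPa·L = 20800 J.
ΔU = nCvΔT = 2.82×12.5×(1450−562) = 31200 J.
Q = ΔU + W = nCpΔT = 52000 J.
Net over both steps: W = 47500 J, Q = 78700 J, ΔU = 31200 J.

47500 J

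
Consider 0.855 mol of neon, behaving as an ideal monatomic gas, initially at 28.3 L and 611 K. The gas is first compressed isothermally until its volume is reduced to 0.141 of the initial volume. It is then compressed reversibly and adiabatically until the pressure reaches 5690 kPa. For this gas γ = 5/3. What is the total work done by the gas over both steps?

-14600 J

P₁ = nRT₁/V₁ = 0.855×8.314×611/28.3 = 153 kPa.
Step 1 — Isothermal: T stays 611 K; PV = const ⇒ V₂ = 3.99 L, P₂ = 1090 kPa.
ΔU = 0 (ideal gas, T constant).
W = nRT ln(V₂/V₁) = 0.855×8.314×611×ln(0.141) = -8510 J.
Q = ΔU + W = -8510 J.
State after step 1: P = 1090 kPa, V = 3.99 L, T = 611 K.
Step 2 — Adiabatic: T₂/T₁ = (P₂/P₁)^((γ−1)/γ) ⇒ T₂ = 611×(5.23)^0.400 = 1180 K; V₂ = 1.48 L.
ΔU = nCvΔT = 0.855×12.5×(1180−611) = 6110 J.
Q = 0 for an adiabatic process, so W = −ΔU = -6110 J.
Net over both steps: W = -14600 J, Q = -8510 J, ΔU = 6110 J.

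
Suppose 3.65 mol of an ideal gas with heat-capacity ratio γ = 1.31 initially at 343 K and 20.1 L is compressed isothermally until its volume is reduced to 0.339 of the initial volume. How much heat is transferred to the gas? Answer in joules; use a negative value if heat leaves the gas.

P₁ = nRT₁/V₁ = 3.65×8.314×343/20.1 = 518 kPa.
Isothermal: T stays 343 K; PV = const ⇒ V₂ = 6.81 L, P₂ = 1530 kPa.
ΔU = 0 (ideal gas, T constant).
W = nRT ln(V₂/V₁) = 3.65×8.314×343×ln(0.339) = -11300 J.
Q = ΔU + W = -11300 J.

-11300 J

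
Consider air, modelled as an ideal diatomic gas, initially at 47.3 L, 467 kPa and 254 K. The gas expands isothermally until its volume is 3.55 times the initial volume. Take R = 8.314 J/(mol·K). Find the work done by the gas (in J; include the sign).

n = P₁V₁/(RT₁) = 467×47.3/(8.314×254) = 10.5 mol.
Isothermal: T stays 254 K; PV = const ⇒ V₂ = 168 L, P₂ = 132 kPa.
W = nRT ln(V₂/V₁) = 10.5×8.314×254×ln(3.55) = 28000 J.

28000 J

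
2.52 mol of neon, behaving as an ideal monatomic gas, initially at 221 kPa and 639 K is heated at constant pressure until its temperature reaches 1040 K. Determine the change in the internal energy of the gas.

V₁ = nRT₁/P₁ = 2.52×8.314×639/221 = 60.6 L.
Isobaric: P stays 221 kPa; V/T = const ⇒ T₂ = 1040 K, V₂ = 98.6 L.
For an ideal gas ΔU = nCvΔT with Cv = (3/2)R = 12.5 J/(mol·K).
ΔU = 2.52×12.5×(1040−639) = 12600 J.

12600 J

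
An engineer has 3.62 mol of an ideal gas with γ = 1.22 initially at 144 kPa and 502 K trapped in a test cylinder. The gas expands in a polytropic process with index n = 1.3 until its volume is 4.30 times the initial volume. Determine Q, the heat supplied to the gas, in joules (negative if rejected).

-6490 J

V₁ = nRT₁/P₁ = 3.62×8.314×502/144 = 105 L.
Polytropic n=1.3: T₂ = T₁(V₁/V₂)^(n−1) = 502×(0.233)^0.30 = 324 K; P₂ = P₁(V₁/V₂)^n = 21.6 kPa.
W = (P₁V₁−P₂V₂)/(n−1) = (144×105−21.6×451)/0.30 = 17800 J.
ΔU = nCvΔT = 3.62×37.8×(324−502) = -24300 J.
Q = ΔU + W = -6490 J.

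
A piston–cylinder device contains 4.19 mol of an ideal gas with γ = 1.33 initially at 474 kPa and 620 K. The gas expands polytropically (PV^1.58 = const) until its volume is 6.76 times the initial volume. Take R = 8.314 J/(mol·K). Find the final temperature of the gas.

V₁ = nRT₁/P₁ = 4.19×8.314×620/474 = 45.6 L.
Polytropic n=1.58: T₂ = T₁(V₁/V₂)^(n−1) = 620×(0.148)^0.58 = 205 K; P₂ = P₁(V₁/V₂)^n = 23.1 kPa.

205 K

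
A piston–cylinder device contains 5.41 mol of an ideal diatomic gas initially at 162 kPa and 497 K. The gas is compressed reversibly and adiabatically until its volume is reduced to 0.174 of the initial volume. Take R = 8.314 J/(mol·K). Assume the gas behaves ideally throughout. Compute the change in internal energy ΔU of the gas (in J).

V₁ = nRT₁/P₁ = 5.41×8.314×497/162 = 138 L.
Adiabatic: TV^(γ−1) = const ⇒ T₂ = 497×(5.75)^0.400 = 1000 K; PV^γ = const ⇒ P₂ = 1870 kPa.
For an ideal gas ΔU = nCvΔT with Cv = (5/2)R = 20.8 J/(mol·K).
ΔU = 5.41×20.8×(1000−497) = 56600 J.

56600 J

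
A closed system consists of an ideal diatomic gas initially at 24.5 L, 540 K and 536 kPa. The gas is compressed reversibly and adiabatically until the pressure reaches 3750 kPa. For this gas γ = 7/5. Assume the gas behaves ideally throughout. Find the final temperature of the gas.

941 K

Adiabatic: T₂/T₁ = (P₂/P₁)^((γ−1)/γ) ⇒ T₂ = 540×(7.00)^0.286 = 941 K; V₂ = 6.11 L.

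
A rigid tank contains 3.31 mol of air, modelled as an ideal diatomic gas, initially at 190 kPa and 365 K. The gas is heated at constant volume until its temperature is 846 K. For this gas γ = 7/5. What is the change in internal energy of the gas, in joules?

33100 J

V₁ = nRT₁/P₁ = 3.31×8.314×365/190 = 52.9 L.
Isochoric: V stays 52.9 L; P/T = const ⇒ T₂ = 846 K, P₂ = 440 kPa.
For an ideal gas ΔU = nCvΔT with Cv = (5/2)R = 20.8 J/(mol·K).
ΔU = 3.31×20.8×(846−365) = 33100 J.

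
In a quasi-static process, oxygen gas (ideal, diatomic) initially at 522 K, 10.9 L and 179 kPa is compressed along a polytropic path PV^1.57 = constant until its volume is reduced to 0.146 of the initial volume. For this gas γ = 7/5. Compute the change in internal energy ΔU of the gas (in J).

9730 J

n = P₁V₁/(RT₁) = 179×10.9/(8.314×522) = 0.450 mol.
Polytropic n=1.57: T₂ = T₁(V₁/V₂)^(n−1) = 522×(6.85)^0.57 = 1560 K; P₂ = P₁(V₁/V₂)^n = 3670 kPa.
For an ideal gas ΔU = nCvΔT with Cv = (5/2)R = 20.8 J/(mol·K).
ΔU = 0.450×20.8×(1560−522) = 9730 J.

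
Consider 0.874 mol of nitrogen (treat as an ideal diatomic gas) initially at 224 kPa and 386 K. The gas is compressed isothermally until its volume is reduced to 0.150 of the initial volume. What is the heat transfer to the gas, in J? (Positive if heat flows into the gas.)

-5320 J

V₁ = nRT₁/P₁ = 0.874×8.314×386/224 = 12.5 L.
Isothermal: T stays 386 K; PV = const ⇒ V₂ = 1.88 L, P₂ = 1490 kPa.
ΔU = 0 (ideal gas, T constant).
W = nRT ln(V₂/V₁) = 0.874×8.314×386×ln(0.150) = -5320 J.
Q = ΔU + W = -5320 J.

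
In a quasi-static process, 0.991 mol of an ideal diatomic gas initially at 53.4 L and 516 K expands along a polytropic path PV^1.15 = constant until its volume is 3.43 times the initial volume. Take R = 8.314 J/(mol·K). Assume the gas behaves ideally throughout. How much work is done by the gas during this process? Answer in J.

4780 J

P₁ = nRT₁/V₁ = 0.991×8.314×516/53.4 = 79.6 kPa.
Polytropic n=1.15: T₂ = T₁(V₁/V₂)^(n−1) = 516×(0.292)^0.15 = 429 K; P₂ = P₁(V₁/V₂)^n = 19.3 kPa.
W = (P₁V₁−P₂V₂)/(n−1) = (79.6×53.4−19.3×183)/0.15 = 4780 J.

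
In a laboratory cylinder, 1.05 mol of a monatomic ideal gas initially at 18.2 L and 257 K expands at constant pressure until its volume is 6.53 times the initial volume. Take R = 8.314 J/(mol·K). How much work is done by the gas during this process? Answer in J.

12400 J

P₁ = nRT₁/V₁ = 1.05×8.314×257/18.2 = 123 kPa.
Isobaric: P stays 123 kPa; V/T = const ⇒ T₂ = 1680 K, V₂ = 119 L.
W = PΔV = 123×(119−18.2) kPa·L = 12400 J.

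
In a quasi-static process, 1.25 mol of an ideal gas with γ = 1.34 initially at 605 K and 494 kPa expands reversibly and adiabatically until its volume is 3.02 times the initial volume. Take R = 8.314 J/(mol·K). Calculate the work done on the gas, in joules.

V₁ = nRT₁/P₁ = 1.25×8.314×605/494 = 12.7 L.
Adiabatic: TV^(γ−1) = const ⇒ T₂ = 605×(0.331)^0.340 = 415 K; PV^γ = const ⇒ P₂ = 112 kPa.
ΔU = nCvΔT = 1.25×24.5×(415−605) = -5790 J.
Q = 0 for an adiabatic process, so W = −ΔU = 5790 J.
Work done on the gas = −W_by = -5790 J.

-5790 J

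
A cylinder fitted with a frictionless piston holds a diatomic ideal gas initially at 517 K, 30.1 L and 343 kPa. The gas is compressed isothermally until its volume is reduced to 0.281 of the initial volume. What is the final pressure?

Isothermal: T stays 517 K; PV = const ⇒ V₂ = 8.46 L, P₂ = 1220 kPa.

1220 kPa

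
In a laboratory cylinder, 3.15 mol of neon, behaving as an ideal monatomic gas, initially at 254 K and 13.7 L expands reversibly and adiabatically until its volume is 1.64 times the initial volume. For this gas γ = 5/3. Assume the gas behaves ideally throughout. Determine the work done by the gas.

2800 J

P₁ = nRT₁/V₁ = 3.15×8.314×254/13.7 = 486 kPa.
Adiabatic: TV^(γ−1) = const ⇒ T₂ = 254×(0.610)^0.667 = 183 K; PV^γ = const ⇒ P₂ = 213 kPa.
ΔU = nCvΔT = 3.15×12.5×(183−254) = -2800 J.
Q = 0 for an adiabatic process, so W = −ΔU = 2800 J.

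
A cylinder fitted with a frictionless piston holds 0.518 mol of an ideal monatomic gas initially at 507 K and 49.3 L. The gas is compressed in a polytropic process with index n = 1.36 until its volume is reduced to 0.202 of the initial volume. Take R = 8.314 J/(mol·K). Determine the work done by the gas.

P₁ = nRT₁/V₁ = 0.518×8.314×507/49.3 = 44.3 kPa.
Polytropic n=1.36: T₂ = T₁(V₁/V₂)^(n−1) = 507×(4.95)^0.36 = 902 K; P₂ = P₁(V₁/V₂)^n = 390 kPa.
W = (P₁V₁−P₂V₂)/(n−1) = (44.3×49.3−390×9.96)/0.36 = -4720 J.

-4720 J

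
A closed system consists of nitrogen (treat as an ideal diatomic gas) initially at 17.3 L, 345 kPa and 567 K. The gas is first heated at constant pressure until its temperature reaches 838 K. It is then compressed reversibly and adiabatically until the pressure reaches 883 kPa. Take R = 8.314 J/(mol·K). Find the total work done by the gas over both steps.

-3940 J

n = P₁V₁/(RT₁) = 345×17.3/(8.314×567) = 1.27 mol.
Step 1 — Isobaric: P stays 345 kPa; V/T = const ⇒ T₂ = 838 K, V₂ = 25.6 L.
W = PΔV = 345×(25.6−17.3) kPa·L = 2850 J.
ΔU = nCvΔT = 1.27×20.8×(838−567) = 7130 J.
Q = ΔU + W = nCpΔT = 9980 J.
State after step 1: P = 345 kPa, V = 25.6 L, T = 838 K.
Step 2 — Adiabatic: T₂/T₁ = (P₂/P₁)^((γ−1)/γ) ⇒ T₂ = 838×(2.56)^0.286 = 1100 K; V₂ = 13.1 L.
ΔU = nCvΔT = 1.27×20.8×(1100−838) = 6790 J.
Q = 0 for an adiabatic process, so W = −ΔU = -6790 J.
Net over both steps: W = -3940 J, Q = 9980 J, ΔU = 13900 J.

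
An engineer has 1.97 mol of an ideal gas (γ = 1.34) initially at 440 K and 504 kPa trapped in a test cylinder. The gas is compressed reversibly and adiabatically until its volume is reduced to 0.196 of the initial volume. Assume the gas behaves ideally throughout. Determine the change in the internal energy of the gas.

V₁ = nRT₁/P₁ = 1.97×8.314×440/504 = 14.3 L.
Adiabatic: TV^(γ−1) = const ⇒ T₂ = 440×(5.10)^0.340 = 766 K; PV^γ = const ⇒ P₂ = 4480 kPa.
For an ideal gas ΔU = nCvΔT with Cv = R/(γ−1) = 24.5 J/(mol·K).
ΔU = 1.97×24.5×(766−440) = 15700 J.

15700 J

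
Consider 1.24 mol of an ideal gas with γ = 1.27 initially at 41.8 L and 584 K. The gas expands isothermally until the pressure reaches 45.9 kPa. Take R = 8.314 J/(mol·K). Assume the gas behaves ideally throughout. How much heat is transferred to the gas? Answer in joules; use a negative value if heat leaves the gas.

P₁ = nRT₁/V₁ = 1.24×8.314×584/41.8 = 144 kPa.
Isothermal: T stays 584 K; PV = const ⇒ V₂ = 131 L, P₂ = 45.9 kPa.
ΔU = 0 (ideal gas, T constant).
W = nRT ln(V₂/V₁) = 1.24×8.314×584×ln(3.14) = 6890 J.
Q = ΔU + W = 6890 J.

6890 J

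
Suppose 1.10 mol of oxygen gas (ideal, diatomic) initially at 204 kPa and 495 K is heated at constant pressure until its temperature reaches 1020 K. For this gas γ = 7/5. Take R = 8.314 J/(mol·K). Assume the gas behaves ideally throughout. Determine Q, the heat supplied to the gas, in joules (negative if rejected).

V₁ = nRT₁/P₁ = 1.10×8.314×495/204 = 22.2 L.
Isobaric: P stays 204 kPa; V/T = const ⇒ T₂ = 1020 K, V₂ = 45.7 L.
W = PΔV = 204×(45.7−22.2) kPa·L = 4800 J.
ΔU = nCvΔT = 1.10×20.8×(1020−495) = 12000 J.
Q = ΔU + W = nCpΔT = 16800 J.

16800 J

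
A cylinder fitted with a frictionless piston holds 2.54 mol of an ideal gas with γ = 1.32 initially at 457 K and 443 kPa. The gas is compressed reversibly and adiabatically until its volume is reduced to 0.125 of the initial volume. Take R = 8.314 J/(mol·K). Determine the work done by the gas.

V₁ = nRT₁/P₁ = 2.54×8.314×457/443 = 21.8 L.
Adiabatic: TV^(γ−1) = const ⇒ T₂ = 457×(8.00)^0.320 = 889 K; PV^γ = const ⇒ P₂ = 6890 kPa.
ΔU = nCvΔT = 2.54×26.0×(889−457) = 28500 J.
Q = 0 for an adiabatic process, so W = −ΔU = -28500 J.

-28500 J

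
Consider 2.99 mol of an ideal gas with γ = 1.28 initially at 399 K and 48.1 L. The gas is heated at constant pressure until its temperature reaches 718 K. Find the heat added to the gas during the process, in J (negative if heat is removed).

36300 J

P₁ = nRT₁/V₁ = 2.99×8.314×399/48.1 = 206 kPa.
Isobaric: P stays 206 kPa; V/T = const ⇒ T₂ = 718 K, V₂ = 86.6 L.
W = PΔV = 206×(86.6−48.1) kPa·L = 7930 J.
ΔU = nCvΔT = 2.99×29.7×(718−399) = 28300 J.
Q = ΔU + W = nCpΔT = 36300 J.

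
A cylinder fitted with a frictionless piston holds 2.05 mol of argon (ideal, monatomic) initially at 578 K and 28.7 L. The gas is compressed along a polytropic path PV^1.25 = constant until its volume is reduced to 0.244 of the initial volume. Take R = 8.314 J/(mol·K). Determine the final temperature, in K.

P₁ = nRT₁/V₁ = 2.05×8.314×578/28.7 = 343 kPa.
Polytropic n=1.25: T₂ = T₁(V₁/V₂)^(n−1) = 578×(4.10)^0.25 = 822 K; P₂ = P₁(V₁/V₂)^n = 2000 kPa.

822 K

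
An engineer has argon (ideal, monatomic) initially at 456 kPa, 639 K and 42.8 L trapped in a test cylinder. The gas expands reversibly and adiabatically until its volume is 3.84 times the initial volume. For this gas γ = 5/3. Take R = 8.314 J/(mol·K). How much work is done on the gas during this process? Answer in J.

n = P₁V₁/(RT₁) = 456×42.8/(8.314×639) = 3.67 mol.
Adiabatic: TV^(γ−1) = const ⇒ T₂ = 639×(0.260)^0.667 = 261 K; PV^γ = const ⇒ P₂ = 48.4 kPa.
ΔU = nCvΔT = 3.67×12.5×(261−639) = -17300 J.
Q = 0 for an adiabatic process, so W = −ΔU = 17300 J.
Work done on the gas = −W_by = -17300 J.

-17300 J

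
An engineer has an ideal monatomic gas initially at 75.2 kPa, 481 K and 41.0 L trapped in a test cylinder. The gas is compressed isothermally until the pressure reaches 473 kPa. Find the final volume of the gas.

Isothermal: T stays 481 K; PV = const ⇒ V₂ = 6.52 L, P₂ = 473 kPa.

6.52 L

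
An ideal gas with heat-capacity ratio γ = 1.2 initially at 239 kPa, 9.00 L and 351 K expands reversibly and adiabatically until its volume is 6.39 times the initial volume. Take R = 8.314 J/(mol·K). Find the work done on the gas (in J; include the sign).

-3330 J

n = P₁V₁/(RT₁) = 239×9.00/(8.314×351) = 0.737 mol.
Adiabatic: TV^(γ−1) = const ⇒ T₂ = 351×(0.156)^0.200 = 242 K; PV^γ = const ⇒ P₂ = 25.8 kPa.
ΔU = nCvΔT = 0.737×41.6×(242−351) = -3330 J.
Q = 0 for an adiabatic process, so W = −ΔU = 3330 J.
Work done on the gas = −W_by = -3330 J.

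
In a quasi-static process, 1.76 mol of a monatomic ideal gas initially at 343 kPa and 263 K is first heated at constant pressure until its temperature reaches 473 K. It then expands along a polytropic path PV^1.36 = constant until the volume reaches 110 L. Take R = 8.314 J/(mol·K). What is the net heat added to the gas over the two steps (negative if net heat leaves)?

11700 J

V₁ = nRT₁/P₁ = 1.76×8.314×263/343 = 11.2 L.
Step 1 — Isobaric: P stays 343 kPa; V/T = const ⇒ T₂ = 473 K, V₂ = 20.2 L.
W = PΔV = 343×(20.2−11.2) kPa·L = 3070 J.
ΔU = nCvΔT = 1.76×12.5×(473−263) = 4610 J.
Q = ΔU + W = nCpΔT = 7680 J.
State after step 1: P = 343 kPa, V = 20.2 L, T = 473 K.
Step 2 — Polytropic n=1.36: T₂ = T₁(V₁/V₂)^(n−1) = 473×(0.183)^0.36 = 257 K; P₂ = P₁(V₁/V₂)^n = 34.2 kPa.
W = (P₁V₁−P₂V₂)/(n−1) = (343×20.2−34.2×110)/0.36 = 8780 J.
ΔU = nCvΔT = 1.76×12.5×(257−473) = -4740 J.
Q = ΔU + W = 4040 J.
Net over both steps: W = 11900 J, Q = 11700 J, ΔU = -134 J.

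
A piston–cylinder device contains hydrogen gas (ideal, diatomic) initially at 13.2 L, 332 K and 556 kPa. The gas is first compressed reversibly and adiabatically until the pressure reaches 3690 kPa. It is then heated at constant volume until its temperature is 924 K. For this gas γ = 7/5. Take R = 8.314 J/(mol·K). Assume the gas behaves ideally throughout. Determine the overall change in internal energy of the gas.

n = P₁V₁/(RT₁) = 556×13.2/(8.314×332) = 2.66 mol.
Step 1 — Adiabatic: T₂/T₁ = (P₂/P₁)^((γ−1)/γ) ⇒ T₂ = 332×(6.64)^0.286 = 570 K; V₂ = 3.42 L.
ΔU = nCvΔT = 2.66×20.8×(570−332) = 13200 J.
Q = 0 for an adiabatic process, so W = −ΔU = -13200 J.
State after step 1: P = 3690 kPa, V = 3.42 L, T = 570 K.
Step 2 — Isochoric: V stays 3.42 L; P/T = const ⇒ T₂ = 924 K, P₂ = 5980 kPa.
W = 0 (no volume change).
ΔU = nCvΔT = 2.66×20.8×(924−570) = 19600 J.
Q = ΔU = 19600 J.
Net over both steps: W = -13200 J, Q = 19600 J, ΔU = 32700 J.

32700 J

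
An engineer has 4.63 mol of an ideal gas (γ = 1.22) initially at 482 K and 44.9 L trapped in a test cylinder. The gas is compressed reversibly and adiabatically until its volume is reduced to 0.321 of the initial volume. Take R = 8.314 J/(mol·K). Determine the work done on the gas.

24000 J

P₁ = nRT₁/V₁ = 4.63×8.314×482/44.9 = 413 kPa.
Adiabatic: TV^(γ−1) = const ⇒ T₂ = 482×(3.12)^0.220 = 619 K; PV^γ = const ⇒ P₂ = 1650 kPa.
ΔU = nCvΔT = 4.63×37.8×(619−482) = 24000 J.
Q = 0 for an adiabatic process, so W = −ΔU = -24000 J.
Work done on the gas = −W_by = 24000 J.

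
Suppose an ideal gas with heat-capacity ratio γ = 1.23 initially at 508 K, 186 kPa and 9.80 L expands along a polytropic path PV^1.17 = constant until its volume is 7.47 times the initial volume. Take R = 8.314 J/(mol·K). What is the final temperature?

Polytropic n=1.17: T₂ = T₁(V₁/V₂)^(n−1) = 508×(0.134)^0.17 = 361 K; P₂ = P₁(V₁/V₂)^n = 17.7 kPa.

361 K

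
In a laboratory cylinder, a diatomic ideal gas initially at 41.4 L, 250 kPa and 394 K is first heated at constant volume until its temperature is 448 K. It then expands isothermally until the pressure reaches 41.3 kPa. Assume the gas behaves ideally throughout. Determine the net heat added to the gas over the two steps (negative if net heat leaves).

26200 J

n = P₁V₁/(RT₁) = 250×41.4/(8.314×394) = 3.16 mol.
Step 1 — Isochoric: V stays 41.4 L; P/T = const ⇒ T₂ = 448 K, P₂ = 284 kPa.
W = 0 (no volume change).
ΔU = nCvΔT = 3.16×20.8×(448−394) = 3550 J.
Q = ΔU = 3550 J.
State after step 1: P = 284 kPa, V = 41.4 L, T = 448 K.
Step 2 — Isothermal: T stays 448 K; PV = const ⇒ V₂ = 285 L, P₂ = 41.3 kPa.
ΔU = 0 (ideal gas, T constant).
W = nRT ln(V₂/V₁) = 3.16×8.314×448×ln(6.88) = 22700 J.
Q = ΔU + W = 22700 J.
Net over both steps: W = 22700 J, Q = 26200 J, ΔU = 3550 J.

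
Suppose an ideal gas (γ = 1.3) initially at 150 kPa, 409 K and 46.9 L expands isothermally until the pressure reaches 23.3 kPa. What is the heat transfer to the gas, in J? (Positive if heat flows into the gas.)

13100 J

n = P₁V₁/(RT₁) = 150×46.9/(8.314×409) = 2.07 mol.
Isothermal: T stays 409 K; PV = const ⇒ V₂ = 302 L, P₂ = 23.3 kPa.
ΔU = 0 (ideal gas, T constant).
W = nRT ln(V₂/V₁) = 2.07×8.314×409×ln(6.44) = 13100 J.
Q = ΔU + W = 13100 J.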